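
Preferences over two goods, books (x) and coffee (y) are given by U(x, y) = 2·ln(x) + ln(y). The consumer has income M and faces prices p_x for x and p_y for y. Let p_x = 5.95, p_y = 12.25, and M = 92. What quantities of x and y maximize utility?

x* = 10.3081, y* = 2.5034

MU_x/MU_y = (2·y)/(x); tangency sets this equal to p_x/p_y.
So 2·p_y·y = p_x·x; combined with the budget, a share 2/3 of income goes to x.
Demand: x*(p_x,p_y,M) = 2/3·M/p_x and y* = 1/3·M/p_y.
At p_x=5.95, p_y=12.25, M=92: x* = 2/3·92/5.95 = 10.3081, y* = 2.5034.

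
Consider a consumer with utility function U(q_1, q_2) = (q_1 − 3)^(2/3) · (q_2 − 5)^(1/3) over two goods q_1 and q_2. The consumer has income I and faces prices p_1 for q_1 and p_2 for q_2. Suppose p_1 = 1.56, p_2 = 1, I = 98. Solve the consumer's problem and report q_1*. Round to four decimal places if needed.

q_1* = 40.7436

This is Cobb-Douglas in (q_1−3, q_2−5): tangency gives 2/3·p_2·(q_2−5) = 1/3·p_1·(q_1−3).
Substituting into the budget: q_1* = 3 + 2/3·(I − 3·p_1 − 5·p_2)/p_1, and q_2* = 5 + 1/3·(…)/p_2.
Discretionary income = 98 − 3·1.56 − 5·1 = 88.32; q_1* = 3 + 2/3·88.32/1.56 = 40.7436.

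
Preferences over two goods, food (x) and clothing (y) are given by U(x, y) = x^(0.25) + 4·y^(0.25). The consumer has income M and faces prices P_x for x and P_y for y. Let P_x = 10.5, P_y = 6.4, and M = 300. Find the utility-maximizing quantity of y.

y* = 41.3531

From the CES first-order condition, (1/4)·(y/x)^(0.75) = P_x/P_y.
Hence y/x = (4·P_x/P_y)^(1/(0.75)), i.e. raised to the 4/3 power.
Substitute y = (y/x)·x into the budget: x* = M/(P_x + P_y·(y/x)).
Numerically y/x = 12.286431, so x* = 300/(10.5 + 6.4·12.286431) = 3.3658 and y* = 12.286431·3.3658 = 41.3531.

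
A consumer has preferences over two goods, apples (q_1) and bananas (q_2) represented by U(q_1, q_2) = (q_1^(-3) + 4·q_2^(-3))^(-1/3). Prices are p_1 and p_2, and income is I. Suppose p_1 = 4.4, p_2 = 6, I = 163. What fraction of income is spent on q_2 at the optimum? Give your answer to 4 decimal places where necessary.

From the CES first-order condition, (1/4)·(q_2/q_1)^(4) = p_1/p_2.
Hence q_2/q_1 = (4·p_1/p_2)^(1/(4)), i.e. raised to the 0.25 power.
Substitute q_2 = (q_2/q_1)·q_1 into the budget: q_1* = I/(p_1 + p_2·(q_2/q_1)).
Numerically q_2/q_1 = 1.308701, so q_1* = 163/(4.4 + 6·1.308701) = 13.3037 and q_2* = 1.308701·13.3037 = 17.4106.
Expenditure on q_2: 6·17.4106 = 104.4636; share = 0.6409.

share on q_2 = 0.6409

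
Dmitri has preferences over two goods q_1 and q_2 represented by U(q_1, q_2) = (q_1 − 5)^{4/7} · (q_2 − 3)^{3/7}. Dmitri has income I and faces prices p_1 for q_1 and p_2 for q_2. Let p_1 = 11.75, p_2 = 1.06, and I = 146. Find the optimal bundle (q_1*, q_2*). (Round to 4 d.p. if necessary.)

q_1* = 9.0885, q_2* = 36.9906

This is Cobb-Douglas in (q_1−5, q_2−3): tangency gives 4/7·p_2·(q_2−3) = 3/7·p_1·(q_1−5).
After buying the subsistence bundle (5, 3), a share 4/7 of the remaining income goes to q_1: q_1* = 5 + 4/7·(I − 5p_1 − 3p_2)/p_1.
Discretionary income = 146 − 5·11.75 − 3·1.06 = 84.07; q_1* = 5 + 4/7·84.07/11.75 = 9.0885; q_2* = 3 + 3/7·84.07/1.06 = 36.9906.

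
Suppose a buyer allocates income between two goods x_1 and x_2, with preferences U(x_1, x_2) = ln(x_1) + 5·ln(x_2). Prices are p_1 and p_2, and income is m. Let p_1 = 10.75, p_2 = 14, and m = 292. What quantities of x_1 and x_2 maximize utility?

MU_x_1/MU_x_2 = (x_2)/(5·x_1); tangency sets this equal to p_1/p_2.
Rearranging, p_2·x_2 = 5·p_1·x_1. Substituting into the budget gives p_1·x_1·(1 + 5) = m.
Demand: x_1*(p_1,p_2,m) = 1/6·m/p_1 and x_2* = 5/6·m/p_2.
At p_1=10.75, p_2=14, m=292: x_1* = 1/6·292/10.75 = 4.5271, x_2* = 17.381.

x_1* = 4.5271, x_2* = 17.381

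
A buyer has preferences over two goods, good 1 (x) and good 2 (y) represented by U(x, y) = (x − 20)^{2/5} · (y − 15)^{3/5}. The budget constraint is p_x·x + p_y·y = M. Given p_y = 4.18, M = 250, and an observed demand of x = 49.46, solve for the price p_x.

This is Cobb-Douglas in (x−20, y−15): tangency gives 0.4·p_y·(y−15) = 0.6·p_x·(x−20).
After buying the subsistence bundle (20, 15), a share 0.4 of the remaining income goes to x: x* = 20 + 0.4·(M − 20p_x − 15p_y)/p_x.
Set x* = 49.46 in the demand function and solve for p_x: p_x = 2.

p_x = 2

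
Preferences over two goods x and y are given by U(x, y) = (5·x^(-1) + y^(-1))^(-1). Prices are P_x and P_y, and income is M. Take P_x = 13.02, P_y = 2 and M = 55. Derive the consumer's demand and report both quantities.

MRS = MU_x/MU_y = 5·(y/x)^(2). Set equal to P_x/P_y.
Solve for the ratio: y/x = [(1/5)·P_x/P_y]^(0.5).
Substitute y = (y/x)·x into the budget: x* = M/(P_x + P_y·(y/x)).
Numerically y/x = 1.141052, so x* = 55/(13.02 + 2·1.141052) = 3.5943 and y* = 1.141052·3.5943 = 4.1013.

x* = 3.5943, y* = 4.1013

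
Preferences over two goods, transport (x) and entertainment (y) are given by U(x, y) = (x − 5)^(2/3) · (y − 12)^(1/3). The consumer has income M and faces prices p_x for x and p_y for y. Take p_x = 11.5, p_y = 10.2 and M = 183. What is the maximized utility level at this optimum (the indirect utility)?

This is Cobb-Douglas in (x−5, y−12): tangency gives 2/3·p_y·(y−12) = 1/3·p_x·(x−5).
Substituting into the budget: x* = 5 + 2/3·(M − 5·p_x − 12·p_y)/p_x, and y* = 12 + 1/3·(…)/p_y.
Discretionary income = 183 − 5·11.5 − 12·10.2 = 3.1; x* = 5 + 2/3·3.1/11.5 = 5.1797; y* = 12 + 1/3·3.1/10.2 = 12.1013.
Utility at the optimum: U(5.1797, 12.1013) = 0.1485.

V = 0.1485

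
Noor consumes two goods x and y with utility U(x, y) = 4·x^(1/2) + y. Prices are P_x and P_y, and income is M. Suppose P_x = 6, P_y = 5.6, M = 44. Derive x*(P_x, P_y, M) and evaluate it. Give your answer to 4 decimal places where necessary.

x* = 3.4844

Thus x* = (2·P_y/P_x)² — independent of M — with the rest of income spent on y.
Plugging in: x* = (2·5.6/6)² = 3.4844.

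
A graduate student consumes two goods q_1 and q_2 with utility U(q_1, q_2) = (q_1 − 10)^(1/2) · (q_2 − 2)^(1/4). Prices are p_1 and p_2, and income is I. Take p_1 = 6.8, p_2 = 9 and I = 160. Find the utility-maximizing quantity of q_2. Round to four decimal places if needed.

Let q_1' = q_1−10, q_2' = q_2−2. MRS = 2·q_2'/q_1' = p_1/p_2.
After buying the subsistence bundle (10, 2), a share 2/3 of the remaining income goes to q_1: q_1* = 10 + 2/3·(I − 10p_1 − 2p_2)/p_1.
Discretionary income = 160 − 10·6.8 − 2·9 = 74; q_2* = 2 + 1/3·74/9 = 4.7407.

q_2* = 4.7407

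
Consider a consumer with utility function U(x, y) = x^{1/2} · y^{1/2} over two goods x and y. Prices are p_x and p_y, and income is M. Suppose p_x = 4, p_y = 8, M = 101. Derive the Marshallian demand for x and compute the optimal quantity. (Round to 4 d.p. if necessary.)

x* = 12.625

Tangency: MRS = y/x = p_x/p_y.
So 0.5·p_y·y = 0.5·p_x·x; combined with the budget, a share 0.5 of income goes to x.
Demand: x*(p_x,p_y,M) = 0.5·M/p_x and y* = 0.5·M/p_y.
At p_x=4, p_y=8, M=101: x* = 0.5·101/4 = 12.625.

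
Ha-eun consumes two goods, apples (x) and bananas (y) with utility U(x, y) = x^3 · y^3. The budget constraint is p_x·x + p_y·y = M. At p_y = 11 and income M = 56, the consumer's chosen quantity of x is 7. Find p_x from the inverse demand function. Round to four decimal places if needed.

The MRS is y/x. Set MRS = p_x/p_y.
So 3·p_y·y = 3·p_x·x; combined with the budget, a share 0.5 of income goes to x.
Demand: x*(p_x,p_y,M) = 0.5·M/p_x and y* = 0.5·M/p_y.
Set x* = 7 in the demand function and solve for p_x: p_x = 4.

p_x = 4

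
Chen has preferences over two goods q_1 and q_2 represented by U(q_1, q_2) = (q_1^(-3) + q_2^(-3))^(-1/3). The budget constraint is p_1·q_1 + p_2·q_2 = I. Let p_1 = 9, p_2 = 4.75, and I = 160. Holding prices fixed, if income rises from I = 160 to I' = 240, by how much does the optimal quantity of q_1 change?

Δq_1* = 5.4896

Substitute q_2 = (q_2/q_1)·q_1 into the budget: q_1* = I/(p_1 + p_2·(q_2/q_1)).
Numerically q_2/q_1 = 1.173241, so q_1* = 160/(9 + 4.75·1.173241) = 10.9793.
At I' = 240: q_1* = 16.4689. Change: 16.4689 − 10.9793 = 5.4896.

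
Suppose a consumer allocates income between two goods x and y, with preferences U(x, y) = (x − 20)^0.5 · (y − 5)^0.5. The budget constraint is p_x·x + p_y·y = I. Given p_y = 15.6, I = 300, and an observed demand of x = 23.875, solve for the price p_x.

p_x = 8

Let x' = x−20, y' = y−5. MRS = y'/x' = p_x/p_y.
Substituting into the budget: x* = 20 + 0.5·(I − 20·p_x − 5·p_y)/p_x, and y* = 5 + 0.5·(…)/p_y.
Set x* = 23.875 in the demand function and solve for p_x: p_x = 8.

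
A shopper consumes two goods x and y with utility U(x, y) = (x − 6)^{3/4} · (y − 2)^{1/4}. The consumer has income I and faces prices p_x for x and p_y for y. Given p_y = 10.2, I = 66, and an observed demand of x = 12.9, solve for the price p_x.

p_x = 3

MRS = 3·(y−2)/(x−6). Tangency with p_x/p_y gives y−2 = (1/3)·(p_x/p_y)·(x−6).
Substituting into the budget: x* = 6 + 0.75·(I − 6·p_x − 2·p_y)/p_x, and y* = 2 + 0.25·(…)/p_y.
Set x* = 12.9 in the demand function and solve for p_x: p_x = 3.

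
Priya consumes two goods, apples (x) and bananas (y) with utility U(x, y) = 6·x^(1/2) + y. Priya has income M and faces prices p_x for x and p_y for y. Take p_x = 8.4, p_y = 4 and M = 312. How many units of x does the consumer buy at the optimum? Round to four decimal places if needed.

Set MRS = p_x/p_y: 3·x^(−1/2) = p_x/p_y.
Thus x* = (3·p_y/p_x)² — independent of M — with the rest of income spent on y.
Plugging in: x* = (3·4/8.4)² = 2.0408.

x* = 2.0408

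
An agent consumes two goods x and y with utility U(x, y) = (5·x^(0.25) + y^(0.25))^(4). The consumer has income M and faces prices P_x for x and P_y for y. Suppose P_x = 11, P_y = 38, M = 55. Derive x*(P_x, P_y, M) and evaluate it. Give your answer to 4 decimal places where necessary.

MU_x ∝ 5·x^(-0.75), MU_y ∝ y^(-0.75), so MRS = 5·(y/x)^(0.75) = P_x/P_y.
Solve for the ratio: y/x = [(1/5)·P_x/P_y]^(4/3).
With the ratio pinned down, the budget gives x* = M/(P_x + P_y·(y/x)) and y* = (y/x)·x*.
Numerically y/x = 0.022397, so x* = 55/(11 + 38·0.022397) = 4.6409.

x* = 4.6409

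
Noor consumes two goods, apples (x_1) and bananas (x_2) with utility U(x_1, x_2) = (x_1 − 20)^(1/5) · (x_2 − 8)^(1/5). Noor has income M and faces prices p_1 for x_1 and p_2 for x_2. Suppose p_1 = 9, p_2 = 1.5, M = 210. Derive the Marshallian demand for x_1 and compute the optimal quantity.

Substituting into the budget: x_1* = 20 + 0.5·(M − 20·p_1 − 8·p_2)/p_1, and x_2* = 8 + 0.5·(…)/p_2.
Discretionary income = 210 − 20·9 − 8·1.5 = 18; x_1* = 20 + 0.5·18/9 = 21.

x_1* = 21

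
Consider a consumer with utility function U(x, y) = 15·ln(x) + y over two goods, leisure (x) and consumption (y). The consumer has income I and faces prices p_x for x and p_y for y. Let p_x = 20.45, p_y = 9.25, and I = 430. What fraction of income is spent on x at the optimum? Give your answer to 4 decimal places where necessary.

share on x = 0.3227

MU_x = 15/x, MU_y = 1. Tangency: 15/x = p_x/p_y.
So x*(p_x,p_y) = 15·p_y/p_x, independent of income; and y* = (I − 15·p_y)/p_y.
At the given prices: x* = 15·9.25/20.45 = 6.7848, and y* = 31.4865.
Expenditure on x: 20.45·6.7848 = 138.75; share = 0.3227.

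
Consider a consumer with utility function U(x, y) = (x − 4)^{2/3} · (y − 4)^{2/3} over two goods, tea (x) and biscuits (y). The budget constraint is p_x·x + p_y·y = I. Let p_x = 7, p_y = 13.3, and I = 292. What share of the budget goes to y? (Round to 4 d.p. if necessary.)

Let x' = x−4, y' = y−4. MRS = y'/x' = p_x/p_y.
Substituting into the budget: x* = 4 + 0.5·(I − 4·p_x − 4·p_y)/p_x, and y* = 4 + 0.5·(…)/p_y.
Discretionary income = 292 − 4·7 − 4·13.3 = 210.8; x* = 4 + 0.5·210.8/7 = 19.0571; y* = 4 + 0.5·210.8/13.3 = 11.9248.
Expenditure on y: 13.3·11.9248 = 158.6; share = 0.5432.

share on y = 0.5432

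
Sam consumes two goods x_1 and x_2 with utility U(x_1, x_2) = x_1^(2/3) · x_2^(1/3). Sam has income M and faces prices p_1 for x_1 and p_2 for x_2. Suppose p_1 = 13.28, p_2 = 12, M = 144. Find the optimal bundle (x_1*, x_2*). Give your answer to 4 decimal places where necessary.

The MRS is 2·x_2/x_1. Set MRS = p_1/p_2.
Rearranging, p_2·x_2 = (1/2)·p_1·x_1. Substituting into the budget gives p_1·x_1·(1 + (1/2)) = M.
Demand: x_1*(p_1,p_2,M) = 2/3·M/p_1 and x_2* = 1/3·M/p_2.
At p_1=13.28, p_2=12, M=144: x_1* = 2/3·144/13.28 = 7.2289, x_2* = 4.

x_1* = 7.2289, x_2* = 4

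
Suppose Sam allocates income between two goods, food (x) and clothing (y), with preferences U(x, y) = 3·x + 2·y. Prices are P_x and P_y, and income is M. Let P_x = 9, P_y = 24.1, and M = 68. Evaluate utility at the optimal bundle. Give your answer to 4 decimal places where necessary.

Perfect substitutes: compare marginal utility per dollar. 3/P_x vs 2/P_y → 0.3333 vs 0.083.
x gives more utility per dollar, so spend all income on x: x* = M/P_x, y* = 0.
Numerically: x* = 7.5556, y* = 0.
Utility at the optimum: U(7.5556, 0) = 22.6667.

V = 22.6667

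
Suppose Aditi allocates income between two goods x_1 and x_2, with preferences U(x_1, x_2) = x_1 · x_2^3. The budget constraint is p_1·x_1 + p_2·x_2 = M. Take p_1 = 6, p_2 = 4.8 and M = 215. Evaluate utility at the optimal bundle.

V = 339627.3653

Demand: x_1*(p_1,p_2,M) = 0.25·M/p_1 and x_2* = 0.75·M/p_2.
At p_1=6, p_2=4.8, M=215: x_1* = 0.25·215/6 = 8.9583, x_2* = 33.5938.
Utility at the optimum: U(8.9583, 33.5938) = 339627.3653.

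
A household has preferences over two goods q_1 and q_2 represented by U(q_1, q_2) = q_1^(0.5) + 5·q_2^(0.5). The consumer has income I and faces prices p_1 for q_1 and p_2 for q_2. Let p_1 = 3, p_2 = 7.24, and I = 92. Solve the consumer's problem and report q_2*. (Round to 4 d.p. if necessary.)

MU_q_1 ∝ q_1^(-0.5), MU_q_2 ∝ 5·q_2^(-0.5), so MRS = (1/5)·(q_2/q_1)^(0.5) = p_1/p_2.
Hence q_2/q_1 = (5·p_1/p_2)^(1/(0.5)), i.e. raised to the 2 power.
With the ratio pinned down, the budget gives q_1* = I/(p_1 + p_2·(q_2/q_1)) and q_2* = (q_2/q_1)·q_1*.
Numerically q_2/q_1 = 4.292451, so q_1* = 92/(3 + 7.24·4.292451) = 2.6997 and q_2* = 4.292451·2.6997 = 11.5885.

q_2* = 11.5885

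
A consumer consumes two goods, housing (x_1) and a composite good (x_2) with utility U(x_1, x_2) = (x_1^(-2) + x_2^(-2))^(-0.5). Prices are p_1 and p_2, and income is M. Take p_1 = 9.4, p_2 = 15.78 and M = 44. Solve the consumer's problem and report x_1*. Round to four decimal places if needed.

From the CES first-order condition, (x_2/x_1)^(3) = p_1/p_2.
Solve for the ratio: x_2/x_1 = [p_1/p_2]^(1/3).
With the ratio pinned down, the budget gives x_1* = M/(p_1 + p_2·(x_2/x_1)) and x_2* = (x_2/x_1)·x_1*.
Numerically x_2/x_1 = 0.841409, so x_1* = 44/(9.4 + 15.78·0.841409) = 1.9403.

x_1* = 1.9403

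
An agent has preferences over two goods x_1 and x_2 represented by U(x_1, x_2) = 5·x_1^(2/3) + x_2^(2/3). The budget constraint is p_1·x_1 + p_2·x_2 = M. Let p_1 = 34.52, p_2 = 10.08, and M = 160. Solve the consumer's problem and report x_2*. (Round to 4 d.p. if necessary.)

From the CES first-order condition, 5·(x_2/x_1)^(1/3) = p_1/p_2.
Hence x_2/x_1 = ((1/5)·p_1/p_2)^(1/(1/3)), i.e. raised to the 3 power.
With the ratio pinned down, the budget gives x_1* = M/(p_1 + p_2·(x_2/x_1)) and x_2* = (x_2/x_1)·x_1*.
Numerically x_2/x_1 = 0.321307, so x_1* = 160/(34.52 + 10.08·0.321307) = 4.2374 and x_2* = 0.321307·4.2374 = 1.3615.

x_2* = 1.3615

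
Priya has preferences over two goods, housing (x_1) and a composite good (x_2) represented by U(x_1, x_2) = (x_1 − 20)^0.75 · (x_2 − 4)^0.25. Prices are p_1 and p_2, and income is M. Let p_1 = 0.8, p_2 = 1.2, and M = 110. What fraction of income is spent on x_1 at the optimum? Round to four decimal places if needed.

share on x_1 = 0.7536

This is Cobb-Douglas in (x_1−20, x_2−4): tangency gives 0.75·p_2·(x_2−4) = 0.25·p_1·(x_1−20).
Substituting into the budget: x_1* = 20 + 0.75·(M − 20·p_1 − 4·p_2)/p_1, and x_2* = 4 + 0.25·(…)/p_2.
Discretionary income = 110 − 20·0.8 − 4·1.2 = 89.2; x_1* = 20 + 0.75·89.2/0.8 = 103.625; x_2* = 4 + 0.25·89.2/1.2 = 22.5833.
Expenditure on x_1: 0.8·103.625 = 82.9; share = 0.7536.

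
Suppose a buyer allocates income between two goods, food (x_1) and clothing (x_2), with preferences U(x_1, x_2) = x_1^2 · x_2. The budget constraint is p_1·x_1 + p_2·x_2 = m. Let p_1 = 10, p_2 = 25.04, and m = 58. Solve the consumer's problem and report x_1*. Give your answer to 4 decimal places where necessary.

x_1* = 3.8667

Tangency: MRS = 2·x_2/x_1 = p_1/p_2.
So 2·p_2·x_2 = p_1·x_1; combined with the budget, a share 2/3 of income goes to x_1.
Demand: x_1*(p_1,p_2,m) = 2/3·m/p_1 and x_2* = 1/3·m/p_2.
At p_1=10, p_2=25.04, m=58: x_1* = 2/3·58/10 = 3.8667.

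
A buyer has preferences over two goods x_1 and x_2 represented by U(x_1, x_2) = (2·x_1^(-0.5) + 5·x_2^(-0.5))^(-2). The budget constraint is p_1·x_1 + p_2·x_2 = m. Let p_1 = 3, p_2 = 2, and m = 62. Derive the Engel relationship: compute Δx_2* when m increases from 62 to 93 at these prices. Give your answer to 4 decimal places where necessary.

MU_x_1 ∝ 2·x_1^(-1.5), MU_x_2 ∝ 5·x_2^(-1.5), so MRS = (2/5)·(x_2/x_1)^(1.5) = p_1/p_2.
Hence x_2/x_1 = ((5/2)·p_1/p_2)^(1/(1.5)), i.e. raised to the 2/3 power.
With the ratio pinned down, the budget gives x_1* = m/(p_1 + p_2·(x_2/x_1)) and x_2* = (x_2/x_1)·x_1*.
Numerically x_2/x_1 = 2.413723, so x_1* = 62/(3 + 2·2.413723) = 7.9208 and x_2* = 2.413723·7.9208 = 19.1187.
At m' = 93: x_2* = 28.6781. Change: 28.6781 − 19.1187 = 9.5594.

Δx_2* = 9.5594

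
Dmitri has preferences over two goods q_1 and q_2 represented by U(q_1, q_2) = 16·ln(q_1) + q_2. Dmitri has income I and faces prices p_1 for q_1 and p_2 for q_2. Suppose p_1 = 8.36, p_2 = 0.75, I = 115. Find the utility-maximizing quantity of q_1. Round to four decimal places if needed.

MU_q_1 = 16/q_1, MU_q_2 = 1. Tangency: 16/q_1 = p_1/p_2.
So q_1*(p_1,p_2) = 16·p_2/p_1, independent of income; and q_2* = (I − 16·p_2)/p_2.
At the given prices: q_1* = 16·0.75/8.36 = 1.4354.

q_1* = 1.4354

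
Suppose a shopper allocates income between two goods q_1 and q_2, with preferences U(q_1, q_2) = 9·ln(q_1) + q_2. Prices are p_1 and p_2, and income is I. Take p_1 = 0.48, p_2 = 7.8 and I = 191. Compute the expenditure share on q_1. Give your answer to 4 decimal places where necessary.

share on q_1 = 0.3675

Set MRS = p_1/p_2: (9/q_1)/1 = p_1/p_2.
So q_1*(p_1,p_2) = 9·p_2/p_1, independent of income; and q_2* = (I − 9·p_2)/p_2.
At the given prices: q_1* = 9·7.8/0.48 = 146.25, and q_2* = 15.4872.
Expenditure on q_1: 0.48·146.25 = 70.2; share = 0.3675.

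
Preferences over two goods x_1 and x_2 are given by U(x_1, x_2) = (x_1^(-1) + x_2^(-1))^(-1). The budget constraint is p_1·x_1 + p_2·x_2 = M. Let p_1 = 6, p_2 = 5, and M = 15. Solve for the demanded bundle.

From the CES first-order condition, (x_2/x_1)^(2) = p_1/p_2.
Solve for the ratio: x_2/x_1 = [p_1/p_2]^(0.5).
Substitute x_2 = (x_2/x_1)·x_1 into the budget: x_1* = M/(p_1 + p_2·(x_2/x_1)).
Numerically x_2/x_1 = 1.095445, so x_1* = 15/(6 + 5·1.095445) = 1.3069 and x_2* = 1.095445·1.3069 = 1.4317.

x_1* = 1.3069, x_2* = 1.4317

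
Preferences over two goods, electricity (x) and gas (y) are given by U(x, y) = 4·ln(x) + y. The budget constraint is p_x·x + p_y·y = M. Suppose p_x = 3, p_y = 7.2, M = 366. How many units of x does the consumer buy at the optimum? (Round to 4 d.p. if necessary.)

Set MRS = p_x/p_y: (4/x)/1 = p_x/p_y.
So x*(p_x,p_y) = 4·p_y/p_x, independent of income; and y* = (M − 4·p_y)/p_y.
At the given prices: x* = 4·7.2/3 = 9.6.

x* = 9.6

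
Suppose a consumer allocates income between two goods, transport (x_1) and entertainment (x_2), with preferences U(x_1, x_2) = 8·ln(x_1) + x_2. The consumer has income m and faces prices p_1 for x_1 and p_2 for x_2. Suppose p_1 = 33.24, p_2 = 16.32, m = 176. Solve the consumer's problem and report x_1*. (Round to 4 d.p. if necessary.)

x_1* = 3.9278

At the given prices: x_1* = 8·16.32/33.24 = 3.9278.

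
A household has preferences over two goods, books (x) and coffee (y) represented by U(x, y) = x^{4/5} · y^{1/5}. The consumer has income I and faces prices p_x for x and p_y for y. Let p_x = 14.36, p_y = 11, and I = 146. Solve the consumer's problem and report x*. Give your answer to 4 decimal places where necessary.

The MRS is 4·y/x. Set MRS = p_x/p_y.
Rearranging, p_y·y = (1/4)·p_x·x. Substituting into the budget gives p_x·x·(1 + (1/4)) = I.
Demand: x*(p_x,p_y,I) = 0.8·I/p_x and y* = 0.2·I/p_y.
At p_x=14.36, p_y=11, I=146: x* = 0.8·146/14.36 = 8.1337.

x* = 8.1337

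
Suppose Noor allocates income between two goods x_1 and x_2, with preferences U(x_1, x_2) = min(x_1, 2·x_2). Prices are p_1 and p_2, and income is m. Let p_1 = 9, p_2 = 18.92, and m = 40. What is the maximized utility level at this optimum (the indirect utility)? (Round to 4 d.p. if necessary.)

V = 2.1668

With perfect complements, no substitution: consume in ratio x_1:x_2 = 2:1.
Budget: p_1·x_1 + p_2·(1/2)·x_1 = m, so (2·p_1 + p_2)·x_1 = 2·m.
Demand: x_1*(p_1,p_2,m) = 2·m/(2·p_1 + p_2), x_2* = m/(2·p_1 + p_2).
Here 2·9 + 18.92 = 36.92, giving x_1* = 2.1668 and x_2* = 1.0834.
Utility at the optimum: U(2.1668, 1.0834) = 2.1668.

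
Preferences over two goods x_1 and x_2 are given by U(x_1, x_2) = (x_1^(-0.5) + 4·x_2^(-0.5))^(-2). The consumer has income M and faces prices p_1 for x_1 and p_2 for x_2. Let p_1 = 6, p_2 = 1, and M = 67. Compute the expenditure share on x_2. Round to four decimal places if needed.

share on x_2 = 0.581

With the ratio pinned down, the budget gives x_1* = M/(p_1 + p_2·(x_2/x_1)) and x_2* = (x_2/x_1)·x_1*.
Numerically x_2/x_1 = 8.320335, so x_1* = 67/(6 + 1·8.320335) = 4.6787 and x_2* = 8.320335·4.6787 = 38.928.
Expenditure on x_2: 1·38.928 = 38.928; share = 0.581.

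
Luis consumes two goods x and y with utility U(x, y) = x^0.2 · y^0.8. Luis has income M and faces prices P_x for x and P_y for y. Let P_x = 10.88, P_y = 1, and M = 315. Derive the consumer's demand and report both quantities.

x* = 5.7904, y* = 252

Tangency: MRS = (1/4)·y/x = P_x/P_y.
Rearranging, P_y·y = 4·P_x·x. Substituting into the budget gives P_x·x·(1 + 4) = M.
Demand: x*(P_x,P_y,M) = 0.2·M/P_x and y* = 0.8·M/P_y.
At P_x=10.88, P_y=1, M=315: x* = 0.2·315/10.88 = 5.7904, y* = 252.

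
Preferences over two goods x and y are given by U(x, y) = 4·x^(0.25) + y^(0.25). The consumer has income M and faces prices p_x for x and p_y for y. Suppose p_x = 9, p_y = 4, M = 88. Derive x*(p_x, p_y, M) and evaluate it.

x* = 8.1051

MRS = MU_x/MU_y = 4·(y/x)^(0.75). Set equal to p_x/p_y.
Solve for the ratio: y/x = [(1/4)·p_x/p_y]^(4/3).
Substitute y = (y/x)·x into the budget: x* = M/(p_x + p_y·(y/x)).
Numerically y/x = 0.464334, so x* = 88/(9 + 4·0.464334) = 8.1051.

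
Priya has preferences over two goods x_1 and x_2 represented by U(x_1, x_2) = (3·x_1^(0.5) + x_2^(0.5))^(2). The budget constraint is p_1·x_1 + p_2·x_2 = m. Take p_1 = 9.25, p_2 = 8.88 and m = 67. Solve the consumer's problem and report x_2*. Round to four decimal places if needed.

From the CES first-order condition, 3·(x_2/x_1)^(0.5) = p_1/p_2.
Hence x_2/x_1 = ((1/3)·p_1/p_2)^(1/(0.5)), i.e. raised to the 2 power.
Substitute x_2 = (x_2/x_1)·x_1 into the budget: x_1* = m/(p_1 + p_2·(x_2/x_1)).
Numerically x_2/x_1 = 0.120563, so x_1* = 67/(9.25 + 8.88·0.120563) = 6.4919 and x_2* = 0.120563·6.4919 = 0.7827.

x_2* = 0.7827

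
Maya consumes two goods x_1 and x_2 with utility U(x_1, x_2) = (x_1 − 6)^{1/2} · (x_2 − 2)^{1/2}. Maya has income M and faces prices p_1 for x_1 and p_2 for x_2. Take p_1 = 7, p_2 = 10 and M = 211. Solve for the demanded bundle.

x_1* = 16.6429, x_2* = 9.45

Substituting into the budget: x_1* = 6 + 0.5·(M − 6·p_1 − 2·p_2)/p_1, and x_2* = 2 + 0.5·(…)/p_2.
Discretionary income = 211 − 6·7 − 2·10 = 149; x_1* = 6 + 0.5·149/7 = 16.6429; x_2* = 2 + 0.5·149/10 = 9.45.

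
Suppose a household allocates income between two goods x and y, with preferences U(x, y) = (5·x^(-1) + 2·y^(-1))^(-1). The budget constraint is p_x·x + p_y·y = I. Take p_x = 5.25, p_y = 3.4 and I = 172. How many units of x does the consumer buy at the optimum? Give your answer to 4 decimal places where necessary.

x* = 21.7115

Numerically y/x = 0.785905, so x* = 172/(5.25 + 3.4·0.785905) = 21.7115.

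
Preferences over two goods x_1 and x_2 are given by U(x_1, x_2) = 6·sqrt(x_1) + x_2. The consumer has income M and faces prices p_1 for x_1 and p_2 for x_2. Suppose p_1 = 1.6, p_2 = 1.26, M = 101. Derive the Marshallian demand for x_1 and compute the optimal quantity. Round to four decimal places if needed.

x_1* = 5.5814

MU_x_1 = 3/√x_1, MU_x_2 = 1. Tangency: 3/√x_1 = p_1/p_2.
Solve: √x_1 = 3·p_2/p_1, so x_1*(p_1,p_2) = (3·p_2/p_1)², and x_2* = (M − p_1·x_1*)/p_2.
Plugging in: x_1* = (3·1.26/1.6)² = 5.5814.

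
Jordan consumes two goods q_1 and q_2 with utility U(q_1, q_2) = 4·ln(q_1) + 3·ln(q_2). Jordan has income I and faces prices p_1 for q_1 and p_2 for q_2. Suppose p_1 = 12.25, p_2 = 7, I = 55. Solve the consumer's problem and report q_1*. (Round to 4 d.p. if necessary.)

q_1* = 2.5656

Demand: q_1*(p_1,p_2,I) = 4/7·I/p_1 and q_2* = 3/7·I/p_2.
At p_1=12.25, p_2=7, I=55: q_1* = 4/7·55/12.25 = 2.5656.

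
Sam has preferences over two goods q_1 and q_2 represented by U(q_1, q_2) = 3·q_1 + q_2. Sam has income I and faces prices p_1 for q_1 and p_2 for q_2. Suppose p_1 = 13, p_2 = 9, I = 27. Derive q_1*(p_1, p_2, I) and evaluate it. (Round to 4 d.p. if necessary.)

q_1* = 2.0769

Perfect substitutes: compare marginal utility per dollar. 3/p_1 vs 1/p_2 → 0.2308 vs 0.1111.
q_1 gives more utility per dollar, so spend all income on q_1: q_1* = I/p_1, q_2* = 0.
Numerically: q_1* = 2.0769, q_2* = 0.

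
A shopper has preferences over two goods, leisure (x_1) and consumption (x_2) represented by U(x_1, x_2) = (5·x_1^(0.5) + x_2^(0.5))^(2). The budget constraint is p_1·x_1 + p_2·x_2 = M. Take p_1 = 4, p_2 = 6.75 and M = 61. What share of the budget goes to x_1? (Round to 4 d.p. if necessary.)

share on x_1 = 0.9768

From the CES first-order condition, 5·(x_2/x_1)^(0.5) = p_1/p_2.
Hence x_2/x_1 = ((1/5)·p_1/p_2)^(1/(0.5)), i.e. raised to the 2 power.
Substitute x_2 = (x_2/x_1)·x_1 into the budget: x_1* = M/(p_1 + p_2·(x_2/x_1)).
Numerically x_2/x_1 = 0.014047, so x_1* = 61/(4 + 6.75·0.014047) = 14.8969 and x_2* = 0.014047·14.8969 = 0.2093.
Expenditure on x_1: 4·14.8969 = 59.5876; share = 0.9768.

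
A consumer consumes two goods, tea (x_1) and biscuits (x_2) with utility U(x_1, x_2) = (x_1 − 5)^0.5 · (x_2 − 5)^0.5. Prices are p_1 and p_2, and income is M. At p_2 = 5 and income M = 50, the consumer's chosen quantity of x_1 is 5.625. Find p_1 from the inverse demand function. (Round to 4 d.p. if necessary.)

p_1 = 4

Let x_1' = x_1−5, x_2' = x_2−5. MRS = x_2'/x_1' = p_1/p_2.
Substituting into the budget: x_1* = 5 + 0.5·(M − 5·p_1 − 5·p_2)/p_1, and x_2* = 5 + 0.5·(…)/p_2.
Set x_1* = 5.625 in the demand function and solve for p_1: p_1 = 4.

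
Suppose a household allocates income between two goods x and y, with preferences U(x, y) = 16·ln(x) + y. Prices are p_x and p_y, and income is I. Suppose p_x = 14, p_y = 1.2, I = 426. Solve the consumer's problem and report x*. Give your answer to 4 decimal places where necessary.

x* = 1.3714

Set MRS = p_x/p_y: (16/x)/1 = p_x/p_y.
So x*(p_x,p_y) = 16·p_y/p_x, independent of income; and y* = (I − 16·p_y)/p_y.
At the given prices: x* = 16·1.2/14 = 1.3714.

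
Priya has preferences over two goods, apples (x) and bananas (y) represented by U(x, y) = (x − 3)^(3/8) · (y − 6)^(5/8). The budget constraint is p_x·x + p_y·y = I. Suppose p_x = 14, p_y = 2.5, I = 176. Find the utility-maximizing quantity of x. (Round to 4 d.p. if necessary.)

x* = 6.1875

Let x' = x−3, y' = y−6. MRS = (3/5)·y'/x' = p_x/p_y.
Substituting into the budget: x* = 3 + 0.375·(I − 3·p_x − 6·p_y)/p_x, and y* = 6 + 0.625·(…)/p_y.
Discretionary income = 176 − 3·14 − 6·2.5 = 119; x* = 3 + 0.375·119/14 = 6.1875.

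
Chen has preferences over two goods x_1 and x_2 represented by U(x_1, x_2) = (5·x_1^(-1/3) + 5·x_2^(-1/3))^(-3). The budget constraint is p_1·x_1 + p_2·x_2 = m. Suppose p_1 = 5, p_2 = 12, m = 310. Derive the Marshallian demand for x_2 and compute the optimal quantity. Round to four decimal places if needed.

x_2* = 14.3246

MU_x_1 ∝ 5·x_1^(-4/3), MU_x_2 ∝ 5·x_2^(-4/3), so MRS = (x_2/x_1)^(4/3) = p_1/p_2.
Hence x_2/x_1 = (p_1/p_2)^(1/(4/3)), i.e. raised to the 0.75 power.
Substitute x_2 = (x_2/x_1)·x_1 into the budget: x_1* = m/(p_1 + p_2·(x_2/x_1)).
Numerically x_2/x_1 = 0.518611, so x_1* = 310/(5 + 12·0.518611) = 27.621 and x_2* = 0.518611·27.621 = 14.3246.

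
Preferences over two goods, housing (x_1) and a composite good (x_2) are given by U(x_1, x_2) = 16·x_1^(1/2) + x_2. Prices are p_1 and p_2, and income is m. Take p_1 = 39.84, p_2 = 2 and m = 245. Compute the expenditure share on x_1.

share on x_1 = 0.0262

Solve: √x_1 = 8·p_2/p_1, so x_1*(p_1,p_2) = (8·p_2/p_1)², and x_2* = (m − p_1·x_1*)/p_2.
Plugging in: x_1* = (8·2/39.84)² = 0.1613, x_2* = 119.2871.
Expenditure on x_1: 39.84·0.1613 = 6.4257; share = 0.0262.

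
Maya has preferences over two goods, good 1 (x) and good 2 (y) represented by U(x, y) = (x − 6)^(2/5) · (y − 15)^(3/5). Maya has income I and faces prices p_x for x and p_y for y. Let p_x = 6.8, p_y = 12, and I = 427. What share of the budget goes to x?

share on x = 0.2887

MRS = (2/3)·(y−15)/(x−6). Tangency with p_x/p_y gives y−15 = (3/2)·(p_x/p_y)·(x−6).
Substituting into the budget: x* = 6 + 0.4·(I − 6·p_x − 15·p_y)/p_x, and y* = 15 + 0.6·(…)/p_y.
Discretionary income = 427 − 6·6.8 − 15·12 = 206.2; x* = 6 + 0.4·206.2/6.8 = 18.1294; y* = 15 + 0.6·206.2/12 = 25.31.
Expenditure on x: 6.8·18.1294 = 123.28; share = 0.2887.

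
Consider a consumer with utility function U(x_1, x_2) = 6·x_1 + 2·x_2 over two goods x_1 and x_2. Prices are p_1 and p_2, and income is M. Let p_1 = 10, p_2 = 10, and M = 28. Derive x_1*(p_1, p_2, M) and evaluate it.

x_1* = 2.8

Perfect substitutes: compare marginal utility per dollar. 6/p_1 vs 2/p_2 → 0.6 vs 0.2.
x_1 gives more utility per dollar, so spend all income on x_1: x_1* = M/p_1, x_2* = 0.
Numerically: x_1* = 2.8, x_2* = 0.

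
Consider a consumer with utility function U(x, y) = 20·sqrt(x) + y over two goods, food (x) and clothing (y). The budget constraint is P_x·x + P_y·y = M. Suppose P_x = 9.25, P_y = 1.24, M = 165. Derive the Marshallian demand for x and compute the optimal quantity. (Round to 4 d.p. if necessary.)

Utility is quasi-linear in y; the FOC for x is 10/√x = P_x/P_y.
Thus x* = (10·P_y/P_x)² — independent of M — with the rest of income spent on y.
Plugging in: x* = (10·1.24/9.25)² = 1.797.

x* = 1.797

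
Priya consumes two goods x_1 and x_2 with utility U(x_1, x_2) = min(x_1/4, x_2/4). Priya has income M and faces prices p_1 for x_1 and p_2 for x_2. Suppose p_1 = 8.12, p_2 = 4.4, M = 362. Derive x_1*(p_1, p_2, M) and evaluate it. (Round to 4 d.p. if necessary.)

With perfect complements, no substitution: consume in ratio x_1:x_2 = 4:4.
Budget: p_1·x_1 + p_2·x_1 = M, so (4·p_1 + 4·p_2)·x_1 = 4·M.
Demand: x_1*(p_1,p_2,M) = 4·M/(4·p_1 + 4·p_2), x_2* = 4·M/(4·p_1 + 4·p_2).
Here 4·8.12 + 4·4.4 = 50.08, giving x_1* = 28.9137.

x_1* = 28.9137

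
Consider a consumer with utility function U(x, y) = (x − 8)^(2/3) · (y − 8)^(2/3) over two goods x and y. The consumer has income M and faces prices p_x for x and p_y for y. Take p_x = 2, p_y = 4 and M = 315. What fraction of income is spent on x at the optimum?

share on x = 0.4746

This is Cobb-Douglas in (x−8, y−8): tangency gives 2/3·p_y·(y−8) = 2/3·p_x·(x−8).
After buying the subsistence bundle (8, 8), a share 0.5 of the remaining income goes to x: x* = 8 + 0.5·(M − 8p_x − 8p_y)/p_x.
Discretionary income = 315 − 8·2 − 8·4 = 267; x* = 8 + 0.5·267/2 = 74.75; y* = 8 + 0.5·267/4 = 41.375.
Expenditure on x: 2·74.75 = 149.5; share = 0.4746.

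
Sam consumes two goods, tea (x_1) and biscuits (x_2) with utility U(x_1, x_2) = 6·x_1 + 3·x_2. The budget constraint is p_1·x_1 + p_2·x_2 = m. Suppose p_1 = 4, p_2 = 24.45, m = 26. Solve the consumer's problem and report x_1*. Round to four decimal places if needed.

x_1* = 6.5

Linear utility — the consumer picks whichever good has higher MU/price: 6/4 = 1.5 vs 3/24.45 = 0.1227.
x_1 gives more utility per dollar, so spend all income on x_1: x_1* = m/p_1, x_2* = 0.
Numerically: x_1* = 6.5, x_2* = 0.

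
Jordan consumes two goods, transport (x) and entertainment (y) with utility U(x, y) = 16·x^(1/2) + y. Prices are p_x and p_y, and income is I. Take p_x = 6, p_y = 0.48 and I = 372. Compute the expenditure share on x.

share on x = 0.0066

Thus x* = (8·p_y/p_x)² — independent of I — with the rest of income spent on y.
Plugging in: x* = (8·0.48/6)² = 0.4096, y* = 769.88.
Expenditure on x: 6·0.4096 = 2.4576; share = 0.0066.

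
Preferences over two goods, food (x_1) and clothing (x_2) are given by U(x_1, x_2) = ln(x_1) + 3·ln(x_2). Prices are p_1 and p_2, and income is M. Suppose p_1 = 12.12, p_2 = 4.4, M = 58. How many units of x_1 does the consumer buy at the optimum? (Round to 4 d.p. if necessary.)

Demand: x_1*(p_1,p_2,M) = 0.25·M/p_1 and x_2* = 0.75·M/p_2.
At p_1=12.12, p_2=4.4, M=58: x_1* = 0.25·58/12.12 = 1.1964.

x_1* = 1.1964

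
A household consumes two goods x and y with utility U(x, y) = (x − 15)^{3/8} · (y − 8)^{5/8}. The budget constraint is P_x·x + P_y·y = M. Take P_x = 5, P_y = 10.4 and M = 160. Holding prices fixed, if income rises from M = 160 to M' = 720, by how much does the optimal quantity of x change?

Discretionary income = 160 − 15·5 − 8·10.4 = 1.8; x* = 15 + 0.375·1.8/5 = 15.135.
At M' = 720: x* = 57.135. Change: 57.135 − 15.135 = 42.

Δx* = 42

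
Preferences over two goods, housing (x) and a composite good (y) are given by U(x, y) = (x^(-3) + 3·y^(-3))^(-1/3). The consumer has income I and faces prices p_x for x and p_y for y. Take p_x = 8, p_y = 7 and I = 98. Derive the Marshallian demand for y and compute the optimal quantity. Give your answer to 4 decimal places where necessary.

y* = 7.6092

From the CES first-order condition, (1/3)·(y/x)^(4) = p_x/p_y.
Solve for the ratio: y/x = [3·p_x/p_y]^(0.25).
With the ratio pinned down, the budget gives x* = I/(p_x + p_y·(y/x)) and y* = (y/x)·x*.
Numerically y/x = 1.36075, so x* = 98/(8 + 7·1.36075) = 5.5919 and y* = 1.36075·5.5919 = 7.6092.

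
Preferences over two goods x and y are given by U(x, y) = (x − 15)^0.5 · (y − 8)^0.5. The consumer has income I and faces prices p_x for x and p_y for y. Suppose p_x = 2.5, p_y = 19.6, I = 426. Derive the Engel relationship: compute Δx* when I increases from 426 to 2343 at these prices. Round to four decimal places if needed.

Δx* = 383.4

This is Cobb-Douglas in (x−15, y−8): tangency gives 0.5·p_y·(y−8) = 0.5·p_x·(x−15).
After buying the subsistence bundle (15, 8), a share 0.5 of the remaining income goes to x: x* = 15 + 0.5·(I − 15p_x − 8p_y)/p_x.
Discretionary income = 426 − 15·2.5 − 8·19.6 = 231.7; x* = 15 + 0.5·231.7/2.5 = 61.34.
At I' = 2343: x* = 444.74. Change: 444.74 − 61.34 = 383.4.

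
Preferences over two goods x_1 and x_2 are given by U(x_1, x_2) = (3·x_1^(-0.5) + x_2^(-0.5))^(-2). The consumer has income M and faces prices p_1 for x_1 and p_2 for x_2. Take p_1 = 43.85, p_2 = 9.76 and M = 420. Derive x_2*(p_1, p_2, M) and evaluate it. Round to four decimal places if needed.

MU_x_1 ∝ 3·x_1^(-1.5), MU_x_2 ∝ x_2^(-1.5), so MRS = 3·(x_2/x_1)^(1.5) = p_1/p_2.
Solve for the ratio: x_2/x_1 = [(1/3)·p_1/p_2]^(2/3).
With the ratio pinned down, the budget gives x_1* = M/(p_1 + p_2·(x_2/x_1)) and x_2* = (x_2/x_1)·x_1*.
Numerically x_2/x_1 = 1.308978, so x_1* = 420/(43.85 + 9.76·1.308978) = 7.4171 and x_2* = 1.308978·7.4171 = 9.7089.

x_2* = 9.7089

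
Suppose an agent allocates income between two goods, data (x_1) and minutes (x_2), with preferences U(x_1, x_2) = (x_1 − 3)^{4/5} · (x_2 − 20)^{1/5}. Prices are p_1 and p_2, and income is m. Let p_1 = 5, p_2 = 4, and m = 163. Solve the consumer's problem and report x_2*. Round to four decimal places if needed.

This is Cobb-Douglas in (x_1−3, x_2−20): tangency gives 0.8·p_2·(x_2−20) = 0.2·p_1·(x_1−3).
After buying the subsistence bundle (3, 20), a share 0.8 of the remaining income goes to x_1: x_1* = 3 + 0.8·(m − 3p_1 − 20p_2)/p_1.
Discretionary income = 163 − 3·5 − 20·4 = 68; x_2* = 20 + 0.2·68/4 = 23.4.

x_2* = 23.4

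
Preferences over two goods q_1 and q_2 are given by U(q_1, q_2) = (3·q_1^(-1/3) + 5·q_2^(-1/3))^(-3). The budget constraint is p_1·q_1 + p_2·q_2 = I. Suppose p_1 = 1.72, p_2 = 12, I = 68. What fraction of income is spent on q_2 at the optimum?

MU_q_1 ∝ 3·q_1^(-4/3), MU_q_2 ∝ 5·q_2^(-4/3), so MRS = (3/5)·(q_2/q_1)^(4/3) = p_1/p_2.
Hence q_2/q_1 = ((5/3)·p_1/p_2)^(1/(4/3)), i.e. raised to the 0.75 power.
With the ratio pinned down, the budget gives q_1* = I/(p_1 + p_2·(q_2/q_1)) and q_2* = (q_2/q_1)·q_1*.
Numerically q_2/q_1 = 0.341702, so q_1* = 68/(1.72 + 12·0.341702) = 11.683 and q_2* = 0.341702·11.683 = 3.9921.
Expenditure on q_2: 12·3.9921 = 47.9052; share = 0.7045.

share on q_2 = 0.7045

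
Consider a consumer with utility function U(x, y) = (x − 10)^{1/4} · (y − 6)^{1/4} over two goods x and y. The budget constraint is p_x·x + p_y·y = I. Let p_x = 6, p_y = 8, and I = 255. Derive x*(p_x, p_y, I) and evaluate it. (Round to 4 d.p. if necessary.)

MRS = (y−6)/(x−10). Tangency with p_x/p_y gives y−6 = (p_x/p_y)·(x−10).
After buying the subsistence bundle (10, 6), a share 0.5 of the remaining income goes to x: x* = 10 + 0.5·(I − 10p_x − 6p_y)/p_x.
Discretionary income = 255 − 10·6 − 6·8 = 147; x* = 10 + 0.5·147/6 = 22.25.

x* = 22.25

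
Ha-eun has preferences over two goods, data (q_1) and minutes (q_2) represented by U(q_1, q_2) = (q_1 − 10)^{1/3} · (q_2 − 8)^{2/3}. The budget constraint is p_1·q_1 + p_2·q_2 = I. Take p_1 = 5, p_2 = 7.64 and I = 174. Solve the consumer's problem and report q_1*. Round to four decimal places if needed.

q_1* = 14.192

Substituting into the budget: q_1* = 10 + 1/3·(I − 10·p_1 − 8·p_2)/p_1, and q_2* = 8 + 2/3·(…)/p_2.
Discretionary income = 174 − 10·5 − 8·7.64 = 62.88; q_1* = 10 + 1/3·62.88/5 = 14.192.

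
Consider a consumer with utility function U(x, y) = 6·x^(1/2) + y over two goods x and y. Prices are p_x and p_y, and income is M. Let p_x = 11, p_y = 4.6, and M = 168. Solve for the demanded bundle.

x* = 1.5739, y* = 32.7581

Utility is quasi-linear in y; the FOC for x is 3/√x = p_x/p_y.
Solve: √x = 3·p_y/p_x, so x*(p_x,p_y) = (3·p_y/p_x)², and y* = (M − p_x·x*)/p_y.
Plugging in: x* = (3·4.6/11)² = 1.5739, y* = 32.7581.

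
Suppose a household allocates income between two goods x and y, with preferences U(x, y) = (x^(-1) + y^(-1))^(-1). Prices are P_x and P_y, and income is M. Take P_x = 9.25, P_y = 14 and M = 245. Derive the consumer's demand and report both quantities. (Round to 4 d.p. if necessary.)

From the CES first-order condition, (y/x)^(2) = P_x/P_y.
Solve for the ratio: y/x = [P_x/P_y]^(0.5).
Substitute y = (y/x)·x into the budget: x* = M/(P_x + P_y·(y/x)).
Numerically y/x = 0.812843, so x* = 245/(9.25 + 14·0.812843) = 11.876 and y* = 0.812843·11.876 = 9.6533.

x* = 11.876, y* = 9.6533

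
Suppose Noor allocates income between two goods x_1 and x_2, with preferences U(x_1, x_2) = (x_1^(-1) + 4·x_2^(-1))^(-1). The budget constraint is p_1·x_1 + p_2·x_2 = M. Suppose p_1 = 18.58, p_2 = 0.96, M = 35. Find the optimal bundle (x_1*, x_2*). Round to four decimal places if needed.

x_1* = 1.295, x_2* = 11.3944

From the CES first-order condition, (1/4)·(x_2/x_1)^(2) = p_1/p_2.
Hence x_2/x_1 = (4·p_1/p_2)^(1/(2)), i.e. raised to the 0.5 power.
With the ratio pinned down, the budget gives x_1* = M/(p_1 + p_2·(x_2/x_1)) and x_2* = (x_2/x_1)·x_1*.
Numerically x_2/x_1 = 8.798674, so x_1* = 35/(18.58 + 0.96·8.798674) = 1.295 and x_2* = 8.798674·1.295 = 11.3944.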